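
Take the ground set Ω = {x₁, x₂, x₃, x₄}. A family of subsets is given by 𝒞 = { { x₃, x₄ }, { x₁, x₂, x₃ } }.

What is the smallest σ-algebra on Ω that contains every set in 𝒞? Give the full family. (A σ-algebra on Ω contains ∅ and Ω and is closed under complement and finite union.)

σ(𝒞) = { {  }, { x₃ }, { x₄ }, { x₁, x₂ }, { x₃, x₄ }, { x₁, x₂, x₃ }, { x₁, x₂, x₄ }, Ω }

Working:
Start: 𝒞 ∪ {∅, Ω} = { {  }, { x₃, x₄ }, { x₁, x₂, x₃ }, Ω }.
Round 1: +2 →
  { x₄ }  = Ω∖{ x₁, x₂, x₃ }
  { x₁, x₂ }  = Ω∖{ x₃, x₄ }
  (now 6)
Round 2: 1 new —
  { x₁, x₂, x₄ }  = { x₁, x₂ } ∪ { x₄ }
  (now 7)
Round 3 adds 1:
  { x₃ }  = Ω∖{ x₁, x₂, x₄ }
  (now 8)
Round 4: already closed under ᶜ and ∪.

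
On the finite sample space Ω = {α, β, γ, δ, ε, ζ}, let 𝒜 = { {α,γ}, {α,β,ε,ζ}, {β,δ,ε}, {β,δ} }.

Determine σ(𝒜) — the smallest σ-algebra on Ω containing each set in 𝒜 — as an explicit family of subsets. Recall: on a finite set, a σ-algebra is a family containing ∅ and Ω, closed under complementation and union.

σ(𝒜) = { ∅, {α}, {β}, {γ}, {δ}, {ε}, {ζ}, {α,β}, {α,γ}, {α,δ}, {α,ε}, {α,ζ}, {β,γ}, {β,δ}, {β,ε}, {β,ζ}, {γ,δ}, {γ,ε}, {γ,ζ}, {δ,ε}, {δ,ζ}, {ε,ζ}, {α,β,γ}, {α,β,δ}, {α,β,ε}, {α,β,ζ}, {α,γ,δ}, {α,γ,ε}, {α,γ,ζ}, {α,δ,ε}, {α,δ,ζ}, {α,ε,ζ}, {β,γ,δ}, {β,γ,ε}, {β,γ,ζ}, {β,δ,ε}, {β,δ,ζ}, {β,ε,ζ}, {γ,δ,ε}, {γ,δ,ζ}, {γ,ε,ζ}, {δ,ε,ζ}, {α,β,γ,δ}, {α,β,γ,ε}, {α,β,γ,ζ}, {α,β,δ,ε}, {α,β,δ,ζ}, {α,β,ε,ζ}, {α,γ,δ,ε}, {α,γ,δ,ζ}, {α,γ,ε,ζ}, {α,δ,ε,ζ}, {β,γ,δ,ε}, {β,γ,δ,ζ}, {β,γ,ε,ζ}, {β,δ,ε,ζ}, {γ,δ,ε,ζ}, {α,β,γ,δ,ε}, {α,β,γ,δ,ζ}, {α,β,γ,ε,ζ}, {α,β,δ,ε,ζ}, {α,γ,δ,ε,ζ}, {β,γ,δ,ε,ζ}, Ω }

Trace:
Seed the family with 𝒜 together with ∅ and Ω: { ∅, {α,γ}, {β,δ}, {β,δ,ε}, {α,β,ε,ζ}, Ω }.
Pass 1. New:
  {γ,δ}  = {α,β,ε,ζ}ᶜ
  {α,γ,ζ}  = {β,δ,ε}ᶜ
  {α,β,γ,δ}  = {α,γ} ∪ {β,δ}
  {α,γ,ε,ζ}  = {β,δ}ᶜ
  {β,δ,ε,ζ}  = {α,γ}ᶜ
  {α,β,γ,δ,ε}  = {α,γ} ∪ {β,δ,ε}
  {α,β,γ,ε,ζ}  = {α,γ} ∪ {α,β,ε,ζ}
  {α,β,δ,ε,ζ}  = {β,δ} ∪ {α,β,ε,ζ}
  |family| = 14
Pass 2. New:
  {γ}  = {α,β,δ,ε,ζ}ᶜ
  {δ}  = {α,β,γ,ε,ζ}ᶜ
  {ζ}  = {α,β,γ,δ,ε}ᶜ
  {ε,ζ}  = {α,β,γ,δ}ᶜ
  {α,γ,δ}  = {γ,δ} ∪ {α,γ}
  {β,γ,δ}  = {γ,δ} ∪ {β,δ}
  {α,γ,δ,ζ}  = {γ,δ} ∪ {α,γ,ζ}
  {β,γ,δ,ε}  = {γ,δ} ∪ {β,δ,ε}
  {α,β,γ,δ,ζ}  = {α,γ,ζ} ∪ {α,β,γ,δ}
  {α,γ,δ,ε,ζ}  = {α,γ,ε,ζ} ∪ {γ,δ}
  {β,γ,δ,ε,ζ}  = {γ,δ} ∪ {β,δ,ε,ζ}
  |family| = 25
Pass 3 adds 15:
  {α}  = {β,γ,δ,ε,ζ}ᶜ
  {β}  = {α,γ,δ,ε,ζ}ᶜ
  {ε}  = {α,β,γ,δ,ζ}ᶜ
  {α,ζ}  = {β,γ,δ,ε}ᶜ
  {β,ε}  = {α,γ,δ,ζ}ᶜ
  {γ,ζ}  = {ζ} ∪ {γ}
  {δ,ζ}  = {ζ} ∪ {δ}
  {α,ε,ζ}  = {β,γ,δ}ᶜ
  {β,δ,ζ}  = {β,δ} ∪ {ζ}
  {β,ε,ζ}  = {α,γ,δ}ᶜ
  {γ,δ,ζ}  = {γ,δ} ∪ {ζ}
  {γ,ε,ζ}  = {ε,ζ} ∪ {γ}
  {δ,ε,ζ}  = {ε,ζ} ∪ {δ}
  {β,γ,δ,ζ}  = {β,γ,δ} ∪ {ζ}
  {γ,δ,ε,ζ}  = {γ,δ} ∪ {ε,ζ}
  |family| = 40
Pass 4. New:
  {α,β}  = {γ,δ,ε,ζ}ᶜ
  {α,δ}  = {δ} ∪ {α}
  {α,ε}  = {β,γ,δ,ζ}ᶜ
  {β,γ}  = {β} ∪ {γ}
  {β,ζ}  = {β} ∪ {ζ}
  {γ,ε}  = {γ} ∪ {ε}
  {δ,ε}  = {δ} ∪ {ε}
  {α,β,γ}  = {δ,ε,ζ}ᶜ
  {α,β,δ}  = {γ,ε,ζ}ᶜ
  {α,β,ε}  = {γ,δ,ζ}ᶜ
  {α,β,ζ}  = {α,ζ} ∪ {β}
  {α,γ,ε}  = {β,δ,ζ}ᶜ
  {α,δ,ζ}  = {α,ζ} ∪ {δ}
  {β,γ,ε}  = {γ} ∪ {β,ε}
  {β,γ,ζ}  = {β} ∪ {γ,ζ}
  {γ,δ,ε}  = {γ,δ} ∪ {ε}
  {α,β,γ,ε}  = {δ,ζ}ᶜ
  {α,β,γ,ζ}  = {α,γ,ζ} ∪ {β}
  {α,β,δ,ε}  = {γ,ζ}ᶜ
  {α,β,δ,ζ}  = {β,δ,ζ} ∪ {α,ζ}
  {α,γ,δ,ε}  = {α,γ,δ} ∪ {ε}
  {α,δ,ε,ζ}  = {α,ζ} ∪ {δ,ε,ζ}
  {β,γ,ε,ζ}  = {β} ∪ {γ,ε,ζ}
  |family| = 63
Pass 5: +1 →
  {α,δ,ε}  = {β,γ,ζ}ᶜ
  |family| = 64
Pass 6: already closed under ᶜ and ∪.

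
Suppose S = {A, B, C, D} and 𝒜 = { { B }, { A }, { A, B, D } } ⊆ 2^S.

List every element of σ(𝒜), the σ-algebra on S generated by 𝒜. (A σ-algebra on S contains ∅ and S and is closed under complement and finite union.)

Seed the family with 𝒜 together with ∅ and S: { {}, { A }, { B }, { A, B, D }, S }.
Step 1: +4 →
  { C }  = ᶜ of { A, B, D }
  { A, B }  = { B } ∪ { A }
  { A, C, D }  = ᶜ of { B }
  { B, C, D }  = ᶜ of { A }
  (now 9)
Step 2 (4 new):
  { A, C }  = { C } ∪ { A }
  { B, C }  = { B } ∪ { C }
  { C, D }  = ᶜ of { A, B }
  { A, B, C }  = { A, B } ∪ { C }
  (now 13)
Step 3. New:
  { D }  = ᶜ of { A, B, C }
  { A, D }  = ᶜ of { B, C }
  { B, D }  = ᶜ of { A, C }
  (now 16)
Step 4: closed — nothing new.

σ(𝒜) = { {}, { A }, { B }, { C }, { D }, { A, B }, { A, C }, { A, D }, { B, C }, { B, D }, { C, D }, { A, B, C }, { A, B, D }, { A, C, D }, { B, C, D }, S }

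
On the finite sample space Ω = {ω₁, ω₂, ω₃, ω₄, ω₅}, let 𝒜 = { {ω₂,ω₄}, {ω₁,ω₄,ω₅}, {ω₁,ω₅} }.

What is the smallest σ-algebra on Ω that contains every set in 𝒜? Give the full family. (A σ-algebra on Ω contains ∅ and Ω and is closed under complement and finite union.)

Seed the family with 𝒜 together with ∅ and Ω: { {}, {ω₁,ω₅}, {ω₂,ω₄}, {ω₁,ω₄,ω₅}, Ω }.
Round 1 adds 4:
  {ω₂,ω₃}  = complement {ω₁,ω₄,ω₅}
  {ω₁,ω₃,ω₅}  = complement {ω₂,ω₄}
  {ω₂,ω₃,ω₄}  = complement {ω₁,ω₅}
  {ω₁,ω₂,ω₄,ω₅}  = {ω₁,ω₄,ω₅} ∪ {ω₂,ω₄}
Round 2 adds 3:
  {ω₃}  = complement {ω₁,ω₂,ω₄,ω₅}
  {ω₁,ω₂,ω₃,ω₅}  = {ω₁,ω₃,ω₅} ∪ {ω₂,ω₃}
  {ω₁,ω₃,ω₄,ω₅}  = {ω₁,ω₄,ω₅} ∪ {ω₁,ω₃,ω₅}
Round 3: 2 new —
  {ω₂}  = complement {ω₁,ω₃,ω₄,ω₅}
  {ω₄}  = complement {ω₁,ω₂,ω₃,ω₅}
Round 4: 2 new —
  {ω₃,ω₄}  = {ω₃} ∪ {ω₄}
  {ω₁,ω₂,ω₅}  = {ω₁,ω₅} ∪ {ω₂}
Round 5: no new sets; the family is a σ-algebra.

σ(𝒜) = { {}, {ω₂}, {ω₃}, {ω₄}, {ω₁,ω₅}, {ω₂,ω₃}, {ω₂,ω₄}, {ω₃,ω₄}, {ω₁,ω₂,ω₅}, {ω₁,ω₃,ω₅}, {ω₁,ω₄,ω₅}, {ω₂,ω₃,ω₄}, {ω₁,ω₂,ω₃,ω₅}, {ω₁,ω₂,ω₄,ω₅}, {ω₁,ω₃,ω₄,ω₅}, Ω }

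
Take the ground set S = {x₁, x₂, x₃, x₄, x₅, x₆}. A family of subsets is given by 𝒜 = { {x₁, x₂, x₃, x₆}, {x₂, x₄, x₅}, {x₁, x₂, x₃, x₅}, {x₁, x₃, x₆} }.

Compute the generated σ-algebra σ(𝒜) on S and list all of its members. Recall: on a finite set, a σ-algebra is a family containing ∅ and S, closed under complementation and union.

Take S₀ = 𝒜 ∪ {∅, S} = { {}, {x₁, x₃, x₆}, {x₂, x₄, x₅}, {x₁, x₂, x₃, x₅}, {x₁, x₂, x₃, x₆}, S }.
Round 1: 4 new —
  {x₄, x₅}  = S∖{x₁, x₂, x₃, x₆}
  {x₄, x₆}  = S∖{x₁, x₂, x₃, x₅}
  {x₁, x₂, x₃, x₄, x₅}  = {x₁, x₂, x₃, x₅} ∪ {x₂, x₄, x₅}
  {x₁, x₂, x₃, x₅, x₆}  = {x₁, x₃, x₆} ∪ {x₁, x₂, x₃, x₅}
  (now 10)
Round 2 (7 new):
  {x₄}  = S∖{x₁, x₂, x₃, x₅, x₆}
  {x₆}  = S∖{x₁, x₂, x₃, x₄, x₅}
  {x₄, x₅, x₆}  = {x₄, x₅} ∪ {x₄, x₆}
  {x₁, x₃, x₄, x₆}  = {x₁, x₃, x₆} ∪ {x₄, x₆}
  {x₂, x₄, x₅, x₆}  = {x₄, x₆} ∪ {x₂, x₄, x₅}
  {x₁, x₂, x₃, x₄, x₆}  = {x₁, x₂, x₃, x₆} ∪ {x₄, x₆}
  {x₁, x₃, x₄, x₅, x₆}  = {x₁, x₃, x₆} ∪ {x₄, x₅}
  (now 17)
Round 3: 5 new —
  {x₂}  = S∖{x₁, x₃, x₄, x₅, x₆}
  {x₅}  = S∖{x₁, x₂, x₃, x₄, x₆}
  {x₁, x₃}  = S∖{x₂, x₄, x₅, x₆}
  {x₂, x₅}  = S∖{x₁, x₃, x₄, x₆}
  {x₁, x₂, x₃}  = S∖{x₄, x₅, x₆}
  (now 22)
Round 4: +10 →
  {x₂, x₄}  = {x₂} ∪ {x₄}
  {x₂, x₆}  = {x₂} ∪ {x₆}
  {x₅, x₆}  = {x₆} ∪ {x₅}
  {x₁, x₃, x₄}  = {x₁, x₃} ∪ {x₄}
  {x₁, x₃, x₅}  = {x₅} ∪ {x₁, x₃}
  {x₂, x₄, x₆}  = {x₂} ∪ {x₄, x₆}
  {x₂, x₅, x₆}  = {x₂, x₅} ∪ {x₆}
  {x₁, x₂, x₃, x₄}  = {x₁, x₂, x₃} ∪ {x₄}
  {x₁, x₃, x₄, x₅}  = {x₄, x₅} ∪ {x₁, x₃}
  {x₁, x₃, x₅, x₆}  = {x₁, x₃, x₆} ∪ {x₅}
  (now 32)
Round 5 adds nothing — fixpoint reached.

|σ(𝒜)| = 32.  σ(𝒜) = { {}, {x₂}, {x₄}, {x₅}, {x₆}, {x₁, x₃}, {x₂, x₄}, {x₂, x₅}, {x₂, x₆}, {x₄, x₅}, {x₄, x₆}, {x₅, x₆}, {x₁, x₂, x₃}, {x₁, x₃, x₄}, {x₁, x₃, x₅}, {x₁, x₃, x₆}, {x₂, x₄, x₅}, {x₂, x₄, x₆}, {x₂, x₅, x₆}, {x₄, x₅, x₆}, {x₁, x₂, x₃, x₄}, {x₁, x₂, x₃, x₅}, {x₁, x₂, x₃, x₆}, {x₁, x₃, x₄, x₅}, {x₁, x₃, x₄, x₆}, {x₁, x₃, x₅, x₆}, {x₂, x₄, x₅, x₆}, {x₁, x₂, x₃, x₄, x₅}, {x₁, x₂, x₃, x₄, x₆}, {x₁, x₂, x₃, x₅, x₆}, {x₁, x₃, x₄, x₅, x₆}, S }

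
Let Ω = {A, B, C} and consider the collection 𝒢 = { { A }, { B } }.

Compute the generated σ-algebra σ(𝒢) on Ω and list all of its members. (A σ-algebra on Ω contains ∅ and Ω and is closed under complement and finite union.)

Answer: σ(𝒢) = { {  }, { A }, { B }, { C }, { A, B }, { A, C }, { B, C }, Ω }

Trace:
Begin from { {  }, { A }, { B }, Ω } (that is, 𝒢 plus ∅ and Ω).
Iteration 1 (3 new):
  { A, B }  = { A } ∪ { B }
  { A, C }  = Ω∖{ B }
  { B, C }  = Ω∖{ A }
  [7 total]
Iteration 2 adds 1:
  { C }  = Ω∖{ A, B }
  [8 total]
Iteration 3: already closed under ᶜ and ∪.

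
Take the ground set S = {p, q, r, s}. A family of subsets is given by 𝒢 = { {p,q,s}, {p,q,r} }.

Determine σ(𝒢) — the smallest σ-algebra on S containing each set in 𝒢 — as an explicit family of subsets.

Take S₀ = 𝒢 ∪ {∅, S} = { {}, {p,q,r}, {p,q,s}, S }.
Iteration 1: +2 →
  {r}  = ᶜ of {p,q,s}
  {s}  = ᶜ of {p,q,r}
  — 6 sets.
Iteration 2 adds 1:
  {r,s}  = {r} ∪ {s}
  — 7 sets.
Iteration 3 (1 new):
  {p,q}  = ᶜ of {r,s}
  — 8 sets.
Iteration 4: already closed under ᶜ and ∪.

|σ(𝒢)| = 8.  σ(𝒢) = { {}, {r}, {s}, {p,q}, {r,s}, {p,q,r}, {p,q,s}, S }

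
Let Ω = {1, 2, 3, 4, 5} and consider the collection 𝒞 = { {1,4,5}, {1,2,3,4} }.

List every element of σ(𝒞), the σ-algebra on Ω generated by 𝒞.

Answer: σ(𝒞) = { {}, {5}, {1,4}, {2,3}, {1,4,5}, {2,3,5}, {1,2,3,4}, Ω }

Check:
Initial family (4 sets): { {}, {1,4,5}, {1,2,3,4}, Ω }.
Iteration 1 adds 2:
  {5}  = ᶜ of {1,2,3,4}
  {2,3}  = ᶜ of {1,4,5}
  |family| = 6
Iteration 2: +1 →
  {2,3,5}  = {2,3} ∪ {5}
  |family| = 7
Iteration 3. New:
  {1,4}  = ᶜ of {2,3,5}
  |family| = 8
After Iteration 4 the family is unchanged; done.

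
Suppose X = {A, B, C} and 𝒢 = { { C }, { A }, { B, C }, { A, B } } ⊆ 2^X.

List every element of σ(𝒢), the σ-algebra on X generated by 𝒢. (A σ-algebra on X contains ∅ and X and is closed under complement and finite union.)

|σ(𝒢)| = 8.  σ(𝒢) = { ∅, { A }, { B }, { C }, { A, B }, { A, C }, { B, C }, X }

Working:
Take S₀ = 𝒢 ∪ {∅, X} = { ∅, { A }, { C }, { A, B }, { B, C }, X }.
Pass 1: 1 new —
  { A, C }  = { C } ∪ { A }
  |family| = 7
Pass 2: +1 →
  { B }  = { A, C }ᶜ
  |family| = 8
Pass 3: no new sets; the family is a σ-algebra.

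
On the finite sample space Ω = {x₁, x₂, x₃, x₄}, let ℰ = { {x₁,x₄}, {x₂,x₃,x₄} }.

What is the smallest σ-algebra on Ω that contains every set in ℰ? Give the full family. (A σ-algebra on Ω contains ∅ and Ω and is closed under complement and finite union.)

Take S₀ = ℰ ∪ {∅, Ω} = { {}, {x₁,x₄}, {x₂,x₃,x₄}, Ω }.
Iteration 1: 2 new —
  {x₁}  = complement {x₂,x₃,x₄}
  {x₂,x₃}  = complement {x₁,x₄}
  |family| = 6
Iteration 2: +1 →
  {x₁,x₂,x₃}  = {x₂,x₃} ∪ {x₁}
  |family| = 7
Iteration 3 adds 1:
  {x₄}  = complement {x₁,x₂,x₃}
  |family| = 8
After Iteration 4 the family is unchanged; done.

Hence σ(ℰ) has 8 members: { {}, {x₁}, {x₄}, {x₁,x₄}, {x₂,x₃}, {x₁,x₂,x₃}, {x₂,x₃,x₄}, Ω }.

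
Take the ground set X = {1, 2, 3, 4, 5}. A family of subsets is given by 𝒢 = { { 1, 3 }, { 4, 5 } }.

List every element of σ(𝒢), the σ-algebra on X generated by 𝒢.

Answer: σ(𝒢) = { ∅, { 2 }, { 1, 3 }, { 4, 5 }, { 1, 2, 3 }, { 2, 4, 5 }, { 1, 3, 4, 5 }, X }

Working:
Seed the family with 𝒢 together with ∅ and X: { ∅, { 1, 3 }, { 4, 5 }, X }.
Round 1: +3 →
  { 1, 2, 3 }  = { 4, 5 }ᶜ
  { 2, 4, 5 }  = { 1, 3 }ᶜ
  { 1, 3, 4, 5 }  = { 1, 3 } ∪ { 4, 5 }
  — 7 sets.
Round 2. New:
  { 2 }  = { 1, 3, 4, 5 }ᶜ
  — 8 sets.
Round 3: already closed under ᶜ and ∪.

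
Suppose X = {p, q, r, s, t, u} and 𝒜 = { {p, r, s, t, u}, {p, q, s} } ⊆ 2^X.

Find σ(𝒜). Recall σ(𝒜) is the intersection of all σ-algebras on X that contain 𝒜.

σ(𝒜) (8 sets): { {}, {q}, {p, s}, {p, q, s}, {r, t, u}, {q, r, t, u}, {p, r, s, t, u}, X }

Derivation:
Seed the family with 𝒜 together with ∅ and X: { {}, {p, q, s}, {p, r, s, t, u}, X }.
Step 1 (2 new):
  {q}  = ᶜ of {p, r, s, t, u}
  {r, t, u}  = ᶜ of {p, q, s}
  [6 total]
Step 2: 1 new —
  {q, r, t, u}  = {r, t, u} ∪ {q}
  [7 total]
Step 3: +1 →
  {p, s}  = ᶜ of {q, r, t, u}
  [8 total]
Step 4: already closed under ᶜ and ∪.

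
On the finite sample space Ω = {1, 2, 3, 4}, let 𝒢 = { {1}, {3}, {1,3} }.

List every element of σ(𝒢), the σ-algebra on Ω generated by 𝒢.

Begin from { {}, {1}, {3}, {1,3}, Ω } (that is, 𝒢 plus ∅ and Ω).
Step 1: 3 new —
  {2,4}  = ᶜ of {1,3}
  {1,2,4}  = ᶜ of {3}
  {2,3,4}  = ᶜ of {1}
  [8 total]
Step 2: closed — nothing new.

Hence σ(𝒢) has 8 members: { {}, {1}, {3}, {1,3}, {2,4}, {1,2,4}, {2,3,4}, Ω }.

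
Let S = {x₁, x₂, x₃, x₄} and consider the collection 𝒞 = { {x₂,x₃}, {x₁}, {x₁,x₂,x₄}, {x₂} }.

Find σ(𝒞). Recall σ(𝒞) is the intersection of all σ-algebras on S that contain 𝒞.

σ(𝒞) (16 sets): { {}, {x₁}, {x₂}, {x₃}, {x₄}, {x₁,x₂}, {x₁,x₃}, {x₁,x₄}, {x₂,x₃}, {x₂,x₄}, {x₃,x₄}, {x₁,x₂,x₃}, {x₁,x₂,x₄}, {x₁,x₃,x₄}, {x₂,x₃,x₄}, S }

Derivation:
Start: 𝒞 ∪ {∅, S} = { {}, {x₁}, {x₂}, {x₂,x₃}, {x₁,x₂,x₄}, S }.
Iteration 1: +6 →
  {x₃}  = {x₁,x₂,x₄}ᶜ
  {x₁,x₂}  = {x₂} ∪ {x₁}
  {x₁,x₄}  = {x₂,x₃}ᶜ
  {x₁,x₂,x₃}  = {x₂,x₃} ∪ {x₁}
  {x₁,x₃,x₄}  = {x₂}ᶜ
  {x₂,x₃,x₄}  = {x₁}ᶜ
  (now 12)
Iteration 2: +3 →
  {x₄}  = {x₁,x₂,x₃}ᶜ
  {x₁,x₃}  = {x₃} ∪ {x₁}
  {x₃,x₄}  = {x₁,x₂}ᶜ
  (now 15)
Iteration 3 (1 new):
  {x₂,x₄}  = {x₁,x₃}ᶜ
  (now 16)
Iteration 4: already closed under ᶜ and ∪.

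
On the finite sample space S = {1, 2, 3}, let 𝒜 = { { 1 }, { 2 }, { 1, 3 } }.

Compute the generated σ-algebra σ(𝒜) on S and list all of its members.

|σ(𝒜)| = 8.  σ(𝒜) = { ∅, { 1 }, { 2 }, { 3 }, { 1, 2 }, { 1, 3 }, { 2, 3 }, S }

Working:
Begin from { ∅, { 1 }, { 2 }, { 1, 3 }, S } (that is, 𝒜 plus ∅ and S).
Pass 1: 2 new —
  { 1, 2 }  = { 2 } ∪ { 1 }
  { 2, 3 }  = ᶜ of { 1 }
Pass 2 (1 new):
  { 3 }  = ᶜ of { 1, 2 }
Pass 3: already closed under ᶜ and ∪.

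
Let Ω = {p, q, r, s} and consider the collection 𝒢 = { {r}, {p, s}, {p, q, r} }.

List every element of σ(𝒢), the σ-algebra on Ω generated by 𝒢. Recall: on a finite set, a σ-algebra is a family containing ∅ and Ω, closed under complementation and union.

Seed the family with 𝒢 together with ∅ and Ω: { ∅, {r}, {p, s}, {p, q, r}, Ω }.
Iteration 1: 4 new —
  {s}  = ᶜ of {p, q, r}
  {q, r}  = ᶜ of {p, s}
  {p, q, s}  = ᶜ of {r}
  {p, r, s}  = {r} ∪ {p, s}
  [9 total]
Iteration 2: +3 →
  {q}  = ᶜ of {p, r, s}
  {r, s}  = {r} ∪ {s}
  {q, r, s}  = {q, r} ∪ {s}
  [12 total]
Iteration 3. New:
  {p}  = ᶜ of {q, r, s}
  {p, q}  = ᶜ of {r, s}
  {q, s}  = {s} ∪ {q}
  [15 total]
Iteration 4: 1 new —
  {p, r}  = ᶜ of {q, s}
  [16 total]
Iteration 5: closed — nothing new.

σ(𝒢) = { ∅, {p}, {q}, {r}, {s}, {p, q}, {p, r}, {p, s}, {q, r}, {q, s}, {r, s}, {p, q, r}, {p, q, s}, {p, r, s}, {q, r, s}, Ω }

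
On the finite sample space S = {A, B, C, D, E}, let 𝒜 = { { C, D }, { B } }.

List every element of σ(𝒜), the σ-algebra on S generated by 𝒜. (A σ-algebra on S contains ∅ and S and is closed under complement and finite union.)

Seed the family with 𝒜 together with ∅ and S: { {}, { B }, { C, D }, S }.
Iteration 1. New:
  { A, B, E }  = complement { C, D }
  { B, C, D }  = { B } ∪ { C, D }
  { A, C, D, E }  = complement { B }
  (now 7)
Iteration 2: +1 →
  { A, E }  = complement { B, C, D }
  (now 8)
Iteration 3: closed — nothing new.

Therefore σ(𝒜) = { {}, { B }, { A, E }, { C, D }, { A, B, E }, { B, C, D }, { A, C, D, E }, S } (|σ(𝒜)| = 8).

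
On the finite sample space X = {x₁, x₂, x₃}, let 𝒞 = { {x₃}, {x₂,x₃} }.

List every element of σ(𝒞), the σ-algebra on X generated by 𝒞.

σ(𝒞) = { {}, {x₁}, {x₂}, {x₃}, {x₁,x₂}, {x₁,x₃}, {x₂,x₃}, X }

Derivation:
Take S₀ = 𝒞 ∪ {∅, X} = { {}, {x₃}, {x₂,x₃}, X }.
Step 1: +2 →
  {x₁}  = {x₂,x₃}ᶜ
  {x₁,x₂}  = {x₃}ᶜ
  |family| = 6
Step 2 (1 new):
  {x₁,x₃}  = {x₃} ∪ {x₁}
  |family| = 7
Step 3: +1 →
  {x₂}  = {x₁,x₃}ᶜ
  |family| = 8
Step 4: no new sets; the family is a σ-algebra.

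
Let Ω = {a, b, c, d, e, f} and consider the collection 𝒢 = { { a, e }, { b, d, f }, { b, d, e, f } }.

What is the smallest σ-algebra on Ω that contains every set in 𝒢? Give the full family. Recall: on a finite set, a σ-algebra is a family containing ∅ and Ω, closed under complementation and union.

Seed the family with 𝒢 together with ∅ and Ω: { {}, { a, e }, { b, d, f }, { b, d, e, f }, Ω }.
Step 1: 4 new —
  { a, c }  = complement { b, d, e, f }
  { a, c, e }  = complement { b, d, f }
  { b, c, d, f }  = complement { a, e }
  { a, b, d, e, f }  = { b, d, f } ∪ { a, e }
  [9 total]
Step 2 (3 new):
  { c }  = complement { a, b, d, e, f }
  { a, b, c, d, f }  = { b, d, f } ∪ { a, c }
  { b, c, d, e, f }  = { b, d, e, f } ∪ { b, c, d, f }
  [12 total]
Step 3 adds 2:
  { a }  = complement { b, c, d, e, f }
  { e }  = complement { a, b, c, d, f }
  [14 total]
Step 4 (2 new):
  { c, e }  = { c } ∪ { e }
  { a, b, d, f }  = { b, d, f } ∪ { a }
  [16 total]
Step 5: already closed under ᶜ and ∪.

σ(𝒢) = { {}, { a }, { c }, { e }, { a, c }, { a, e }, { c, e }, { a, c, e }, { b, d, f }, { a, b, d, f }, { b, c, d, f }, { b, d, e, f }, { a, b, c, d, f }, { a, b, d, e, f }, { b, c, d, e, f }, Ω }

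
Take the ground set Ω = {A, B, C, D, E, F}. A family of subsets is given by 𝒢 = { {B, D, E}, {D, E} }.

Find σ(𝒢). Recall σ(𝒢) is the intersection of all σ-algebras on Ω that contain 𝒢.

Seed the family with 𝒢 together with ∅ and Ω: { {}, {D, E}, {B, D, E}, Ω }.
Round 1 (2 new):
  {A, C, F}  = ᶜ of {B, D, E}
  {A, B, C, F}  = ᶜ of {D, E}
  — 6 sets.
Round 2: 1 new —
  {A, C, D, E, F}  = {D, E} ∪ {A, C, F}
  — 7 sets.
Round 3 (1 new):
  {B}  = ᶜ of {A, C, D, E, F}
  — 8 sets.
Round 4: closed — nothing new.

σ(𝒢) = { {}, {B}, {D, E}, {A, C, F}, {B, D, E}, {A, B, C, F}, {A, C, D, E, F}, Ω }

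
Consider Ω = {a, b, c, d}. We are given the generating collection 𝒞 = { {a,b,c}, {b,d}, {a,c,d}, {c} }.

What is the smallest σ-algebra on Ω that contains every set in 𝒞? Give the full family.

|σ(𝒞)| = 16.  σ(𝒞) = { ∅, {a}, {b}, {c}, {d}, {a,b}, {a,c}, {a,d}, {b,c}, {b,d}, {c,d}, {a,b,c}, {a,b,d}, {a,c,d}, {b,c,d}, Ω }

Derivation:
Begin from { ∅, {c}, {b,d}, {a,b,c}, {a,c,d}, Ω } (that is, 𝒞 plus ∅ and Ω).
Pass 1: 5 new —
  {b}  = {a,c,d}ᶜ
  {d}  = {a,b,c}ᶜ
  {a,c}  = {b,d}ᶜ
  {a,b,d}  = {c}ᶜ
  {b,c,d}  = {c} ∪ {b,d}
  — 11 sets.
Pass 2: +3 →
  {a}  = {b,c,d}ᶜ
  {b,c}  = {b} ∪ {c}
  {c,d}  = {c} ∪ {d}
  — 14 sets.
Pass 3: +2 →
  {a,b}  = {c,d}ᶜ
  {a,d}  = {b,c}ᶜ
  — 16 sets.
Pass 4 adds nothing — fixpoint reached.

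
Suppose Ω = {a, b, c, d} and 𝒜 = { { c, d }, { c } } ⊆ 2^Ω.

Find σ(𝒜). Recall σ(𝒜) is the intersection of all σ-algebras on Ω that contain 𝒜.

Initial family (4 sets): { ∅, { c }, { c, d }, Ω }.
Step 1: +2 →
  { a, b }  = complement { c, d }
  { a, b, d }  = complement { c }
  — 6 sets.
Step 2: +1 →
  { a, b, c }  = { c } ∪ { a, b }
  — 7 sets.
Step 3 adds 1:
  { d }  = complement { a, b, c }
  — 8 sets.
Step 4: no new sets; the family is a σ-algebra.

σ(𝒜) = { ∅, { c }, { d }, { a, b }, { c, d }, { a, b, c }, { a, b, d }, Ω }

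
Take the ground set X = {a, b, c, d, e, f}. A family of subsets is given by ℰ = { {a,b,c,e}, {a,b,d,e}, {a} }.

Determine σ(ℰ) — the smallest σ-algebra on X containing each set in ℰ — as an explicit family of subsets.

Seed the family with ℰ together with ∅ and X: { {}, {a}, {a,b,c,e}, {a,b,d,e}, X }.
Iteration 1: 4 new —
  {c,f}  = ᶜ of {a,b,d,e}
  {d,f}  = ᶜ of {a,b,c,e}
  {a,b,c,d,e}  = {a,b,d,e} ∪ {a,b,c,e}
  {b,c,d,e,f}  = ᶜ of {a}
  |family| = 9
Iteration 2: 6 new —
  {f}  = ᶜ of {a,b,c,d,e}
  {a,c,f}  = {c,f} ∪ {a}
  {a,d,f}  = {d,f} ∪ {a}
  {c,d,f}  = {c,f} ∪ {d,f}
  {a,b,c,e,f}  = {c,f} ∪ {a,b,c,e}
  {a,b,d,e,f}  = {a,b,d,e} ∪ {d,f}
  |family| = 15
Iteration 3: 7 new —
  {c}  = ᶜ of {a,b,d,e,f}
  {d}  = ᶜ of {a,b,c,e,f}
  {a,f}  = {a} ∪ {f}
  {a,b,e}  = ᶜ of {c,d,f}
  {b,c,e}  = ᶜ of {a,d,f}
  {b,d,e}  = ᶜ of {a,c,f}
  {a,c,d,f}  = {c,f} ∪ {a,d,f}
  |family| = 22
Iteration 4. New:
  {a,c}  = {c} ∪ {a}
  {a,d}  = {d} ∪ {a}
  {b,e}  = ᶜ of {a,c,d,f}
  {c,d}  = {c} ∪ {d}
  {a,b,e,f}  = {a,f} ∪ {a,b,e}
  {b,c,d,e}  = ᶜ of {a,f}
  {b,c,e,f}  = {f} ∪ {b,c,e}
  {b,d,e,f}  = {d,f} ∪ {b,d,e}
  |family| = 30
Iteration 5: 2 new —
  {a,c,d}  = {c,d} ∪ {a}
  {b,e,f}  = {b,e} ∪ {f}
  |family| = 32
Iteration 6: stable.

|σ(ℰ)| = 32.  σ(ℰ) = { {}, {a}, {c}, {d}, {f}, {a,c}, {a,d}, {a,f}, {b,e}, {c,d}, {c,f}, {d,f}, {a,b,e}, {a,c,d}, {a,c,f}, {a,d,f}, {b,c,e}, {b,d,e}, {b,e,f}, {c,d,f}, {a,b,c,e}, {a,b,d,e}, {a,b,e,f}, {a,c,d,f}, {b,c,d,e}, {b,c,e,f}, {b,d,e,f}, {a,b,c,d,e}, {a,b,c,e,f}, {a,b,d,e,f}, {b,c,d,e,f}, X }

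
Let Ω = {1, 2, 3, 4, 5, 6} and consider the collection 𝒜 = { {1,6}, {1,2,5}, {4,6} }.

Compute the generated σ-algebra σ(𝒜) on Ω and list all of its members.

σ(𝒜) = { {}, {1}, {3}, {4}, {6}, {1,3}, {1,4}, {1,6}, {2,5}, {3,4}, {3,6}, {4,6}, {1,2,5}, {1,3,4}, {1,3,6}, {1,4,6}, {2,3,5}, {2,4,5}, {2,5,6}, {3,4,6}, {1,2,3,5}, {1,2,4,5}, {1,2,5,6}, {1,3,4,6}, {2,3,4,5}, {2,3,5,6}, {2,4,5,6}, {1,2,3,4,5}, {1,2,3,5,6}, {1,2,4,5,6}, {2,3,4,5,6}, Ω }

Working:
Initial family (5 sets): { {}, {1,6}, {4,6}, {1,2,5}, Ω }.
Pass 1. New:
  {1,4,6}  = {1,6} ∪ {4,6}
  {3,4,6}  = {1,2,5}ᶜ
  {1,2,3,5}  = {4,6}ᶜ
  {1,2,5,6}  = {1,2,5} ∪ {1,6}
  {2,3,4,5}  = {1,6}ᶜ
  {1,2,4,5,6}  = {1,2,5} ∪ {4,6}
  [11 total]
Pass 2. New:
  {3}  = {1,2,4,5,6}ᶜ
  {3,4}  = {1,2,5,6}ᶜ
  {2,3,5}  = {1,4,6}ᶜ
  {1,3,4,6}  = {1,6} ∪ {3,4,6}
  {1,2,3,4,5}  = {2,3,4,5} ∪ {1,2,5}
  {1,2,3,5,6}  = {1,6} ∪ {1,2,3,5}
  {2,3,4,5,6}  = {2,3,4,5} ∪ {3,4,6}
  [18 total]
Pass 3 (5 new):
  {1}  = {2,3,4,5,6}ᶜ
  {4}  = {1,2,3,5,6}ᶜ
  {6}  = {1,2,3,4,5}ᶜ
  {2,5}  = {1,3,4,6}ᶜ
  {1,3,6}  = {3} ∪ {1,6}
  [23 total]
Pass 4: 9 new —
  {1,3}  = {1} ∪ {3}
  {1,4}  = {1} ∪ {4}
  {3,6}  = {6} ∪ {3}
  {1,3,4}  = {3,4} ∪ {1}
  {2,4,5}  = {1,3,6}ᶜ
  {2,5,6}  = {2,5} ∪ {6}
  {1,2,4,5}  = {1,2,5} ∪ {4}
  {2,3,5,6}  = {6} ∪ {2,3,5}
  {2,4,5,6}  = {2,5} ∪ {4,6}
  [32 total]
Pass 5: already closed under ᶜ and ∪.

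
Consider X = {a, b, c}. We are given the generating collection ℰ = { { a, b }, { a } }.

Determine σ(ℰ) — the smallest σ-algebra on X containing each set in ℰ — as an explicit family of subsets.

σ(ℰ) = { {}, { a }, { b }, { c }, { a, b }, { a, c }, { b, c }, X }

Trace:
Start: ℰ ∪ {∅, X} = { {}, { a }, { a, b }, X }.
Round 1: 2 new —
  { c }  = X∖{ a, b }
  { b, c }  = X∖{ a }
  (now 6)
Round 2 adds 1:
  { a, c }  = { c } ∪ { a }
  (now 7)
Round 3: 1 new —
  { b }  = X∖{ a, c }
  (now 8)
Round 4: stable.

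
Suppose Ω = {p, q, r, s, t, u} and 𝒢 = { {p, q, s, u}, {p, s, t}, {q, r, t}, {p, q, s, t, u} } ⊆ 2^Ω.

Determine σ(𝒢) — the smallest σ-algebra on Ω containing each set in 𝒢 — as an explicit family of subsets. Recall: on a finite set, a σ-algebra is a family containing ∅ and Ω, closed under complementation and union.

Answer: σ(𝒢) = { {}, {q}, {r}, {t}, {u}, {p, s}, {q, r}, {q, t}, {q, u}, {r, t}, {r, u}, {t, u}, {p, q, s}, {p, r, s}, {p, s, t}, {p, s, u}, {q, r, t}, {q, r, u}, {q, t, u}, {r, t, u}, {p, q, r, s}, {p, q, s, t}, {p, q, s, u}, {p, r, s, t}, {p, r, s, u}, {p, s, t, u}, {q, r, t, u}, {p, q, r, s, t}, {p, q, r, s, u}, {p, q, s, t, u}, {p, r, s, t, u}, Ω }

Working:
Begin from { {}, {p, s, t}, {q, r, t}, {p, q, s, u}, {p, q, s, t, u}, Ω } (that is, 𝒢 plus ∅ and Ω).
Iteration 1 (5 new):
  {r}  = Ω∖{p, q, s, t, u}
  {r, t}  = Ω∖{p, q, s, u}
  {p, s, u}  = Ω∖{q, r, t}
  {q, r, u}  = Ω∖{p, s, t}
  {p, q, r, s, t}  = {p, s, t} ∪ {q, r, t}
  |family| = 11
Iteration 2 adds 7:
  {u}  = Ω∖{p, q, r, s, t}
  {p, r, s, t}  = {p, s, t} ∪ {r}
  {p, r, s, u}  = {p, s, u} ∪ {r}
  {p, s, t, u}  = {p, s, t} ∪ {p, s, u}
  {q, r, t, u}  = {q, r, u} ∪ {q, r, t}
  {p, q, r, s, u}  = {p, q, s, u} ∪ {q, r, u}
  {p, r, s, t, u}  = {p, s, u} ∪ {r, t}
  |family| = 18
Iteration 3: 8 new —
  {q}  = Ω∖{p, r, s, t, u}
  {t}  = Ω∖{p, q, r, s, u}
  {p, s}  = Ω∖{q, r, t, u}
  {q, r}  = Ω∖{p, s, t, u}
  {q, t}  = Ω∖{p, r, s, u}
  {q, u}  = Ω∖{p, r, s, t}
  {r, u}  = {r} ∪ {u}
  {r, t, u}  = {r, t} ∪ {u}
  |family| = 26
Iteration 4: 6 new —
  {t, u}  = {u} ∪ {t}
  {p, q, s}  = Ω∖{r, t, u}
  {p, r, s}  = {r} ∪ {p, s}
  {q, t, u}  = {q, t} ∪ {q, u}
  {p, q, r, s}  = {q, r} ∪ {p, s}
  {p, q, s, t}  = Ω∖{r, u}
  |family| = 32
After Iteration 5 the family is unchanged; done.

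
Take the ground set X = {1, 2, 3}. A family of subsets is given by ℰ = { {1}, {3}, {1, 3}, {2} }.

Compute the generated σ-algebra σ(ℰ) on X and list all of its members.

σ(ℰ) = { ∅, {1}, {2}, {3}, {1, 2}, {1, 3}, {2, 3}, X }

Check:
Initial family (6 sets): { ∅, {1}, {2}, {3}, {1, 3}, X }.
Iteration 1. New:
  {1, 2}  = ᶜ of {3}
  {2, 3}  = ᶜ of {1}
  [8 total]
Iteration 2 adds nothing — fixpoint reached.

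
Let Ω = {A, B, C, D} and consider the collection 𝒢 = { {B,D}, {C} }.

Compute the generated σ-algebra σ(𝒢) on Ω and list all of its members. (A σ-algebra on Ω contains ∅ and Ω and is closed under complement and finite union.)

Begin from { {}, {C}, {B,D}, Ω } (that is, 𝒢 plus ∅ and Ω).
Pass 1: 3 new —
  {A,C}  = complement {B,D}
  {A,B,D}  = complement {C}
  {B,C,D}  = {C} ∪ {B,D}
  (now 7)
Pass 2. New:
  {A}  = complement {B,C,D}
  (now 8)
Pass 3: already closed under ᶜ and ∪.

Therefore σ(𝒢) = { {}, {A}, {C}, {A,C}, {B,D}, {A,B,D}, {B,C,D}, Ω } (|σ(𝒢)| = 8).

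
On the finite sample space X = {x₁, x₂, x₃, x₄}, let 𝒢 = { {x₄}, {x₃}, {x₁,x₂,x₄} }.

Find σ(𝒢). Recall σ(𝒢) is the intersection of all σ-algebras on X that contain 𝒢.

Begin from { {}, {x₃}, {x₄}, {x₁,x₂,x₄}, X } (that is, 𝒢 plus ∅ and X).
Round 1 (2 new):
  {x₃,x₄}  = {x₃} ∪ {x₄}
  {x₁,x₂,x₃}  = complement {x₄}
Round 2 adds 1:
  {x₁,x₂}  = complement {x₃,x₄}
Round 3: no new sets; the family is a σ-algebra.

|σ(𝒢)| = 8.  σ(𝒢) = { {}, {x₃}, {x₄}, {x₁,x₂}, {x₃,x₄}, {x₁,x₂,x₃}, {x₁,x₂,x₄}, X }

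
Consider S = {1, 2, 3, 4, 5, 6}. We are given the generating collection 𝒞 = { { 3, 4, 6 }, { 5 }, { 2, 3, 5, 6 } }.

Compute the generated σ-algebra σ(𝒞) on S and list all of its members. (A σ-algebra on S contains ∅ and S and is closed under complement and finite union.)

σ(𝒞) = { ∅, { 1 }, { 2 }, { 4 }, { 5 }, { 1, 2 }, { 1, 4 }, { 1, 5 }, { 2, 4 }, { 2, 5 }, { 3, 6 }, { 4, 5 }, { 1, 2, 4 }, { 1, 2, 5 }, { 1, 3, 6 }, { 1, 4, 5 }, { 2, 3, 6 }, { 2, 4, 5 }, { 3, 4, 6 }, { 3, 5, 6 }, { 1, 2, 3, 6 }, { 1, 2, 4, 5 }, { 1, 3, 4, 6 }, { 1, 3, 5, 6 }, { 2, 3, 4, 6 }, { 2, 3, 5, 6 }, { 3, 4, 5, 6 }, { 1, 2, 3, 4, 6 }, { 1, 2, 3, 5, 6 }, { 1, 3, 4, 5, 6 }, { 2, 3, 4, 5, 6 }, S }

Trace:
Begin from { ∅, { 5 }, { 3, 4, 6 }, { 2, 3, 5, 6 }, S } (that is, 𝒞 plus ∅ and S).
Step 1 adds 5:
  { 1, 4 }  = complement { 2, 3, 5, 6 }
  { 1, 2, 5 }  = complement { 3, 4, 6 }
  { 3, 4, 5, 6 }  = { 3, 4, 6 } ∪ { 5 }
  { 1, 2, 3, 4, 6 }  = complement { 5 }
  { 2, 3, 4, 5, 6 }  = { 3, 4, 6 } ∪ { 2, 3, 5, 6 }
  — 10 sets.
Step 2: 7 new —
  { 1 }  = complement { 2, 3, 4, 5, 6 }
  { 1, 2 }  = complement { 3, 4, 5, 6 }
  { 1, 4, 5 }  = { 5 } ∪ { 1, 4 }
  { 1, 2, 4, 5 }  = { 1, 2, 5 } ∪ { 1, 4 }
  { 1, 3, 4, 6 }  = { 1, 4 } ∪ { 3, 4, 6 }
  { 1, 2, 3, 5, 6 }  = { 1, 2, 5 } ∪ { 2, 3, 5, 6 }
  { 1, 3, 4, 5, 6 }  = { 3, 4, 5, 6 } ∪ { 1, 4 }
  — 17 sets.
Step 3: +7 →
  { 2 }  = complement { 1, 3, 4, 5, 6 }
  { 4 }  = complement { 1, 2, 3, 5, 6 }
  { 1, 5 }  = { 5 } ∪ { 1 }
  { 2, 5 }  = complement { 1, 3, 4, 6 }
  { 3, 6 }  = complement { 1, 2, 4, 5 }
  { 1, 2, 4 }  = { 1, 4 } ∪ { 1, 2 }
  { 2, 3, 6 }  = complement { 1, 4, 5 }
  — 24 sets.
Step 4 adds 8:
  { 2, 4 }  = { 2 } ∪ { 4 }
  { 4, 5 }  = { 5 } ∪ { 4 }
  { 1, 3, 6 }  = { 1 } ∪ { 3, 6 }
  { 2, 4, 5 }  = { 2, 5 } ∪ { 4 }
  { 3, 5, 6 }  = complement { 1, 2, 4 }
  { 1, 2, 3, 6 }  = { 1, 2 } ∪ { 2, 3, 6 }
  { 1, 3, 5, 6 }  = { 3, 6 } ∪ { 1, 5 }
  { 2, 3, 4, 6 }  = complement { 1, 5 }
  — 32 sets.
Step 5: stable.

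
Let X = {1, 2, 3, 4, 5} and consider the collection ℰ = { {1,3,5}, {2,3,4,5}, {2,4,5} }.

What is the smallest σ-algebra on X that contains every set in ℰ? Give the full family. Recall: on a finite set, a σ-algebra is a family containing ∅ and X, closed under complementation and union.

σ(ℰ) = { {}, {1}, {3}, {5}, {1,3}, {1,5}, {2,4}, {3,5}, {1,2,4}, {1,3,5}, {2,3,4}, {2,4,5}, {1,2,3,4}, {1,2,4,5}, {2,3,4,5}, X }

Check:
Seed the family with ℰ together with ∅ and X: { {}, {1,3,5}, {2,4,5}, {2,3,4,5}, X }.
Iteration 1 adds 3:
  {1}  = {2,3,4,5}ᶜ
  {1,3}  = {2,4,5}ᶜ
  {2,4}  = {1,3,5}ᶜ
  |family| = 8
Iteration 2: 3 new —
  {1,2,4}  = {2,4} ∪ {1}
  {1,2,3,4}  = {1,3} ∪ {2,4}
  {1,2,4,5}  = {2,4,5} ∪ {1}
  |family| = 11
Iteration 3. New:
  {3}  = {1,2,4,5}ᶜ
  {5}  = {1,2,3,4}ᶜ
  {3,5}  = {1,2,4}ᶜ
  |family| = 14
Iteration 4: 2 new —
  {1,5}  = {5} ∪ {1}
  {2,3,4}  = {3} ∪ {2,4}
  |family| = 16
After Iteration 5 the family is unchanged; done.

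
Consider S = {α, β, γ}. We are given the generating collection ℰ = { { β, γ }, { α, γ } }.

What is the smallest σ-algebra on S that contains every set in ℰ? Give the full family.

Initial family (4 sets): { {}, { α, γ }, { β, γ }, S }.
Pass 1: +2 →
  { α }  = { β, γ }ᶜ
  { β }  = { α, γ }ᶜ
  |family| = 6
Pass 2. New:
  { α, β }  = { β } ∪ { α }
  |family| = 7
Pass 3: 1 new —
  { γ }  = { α, β }ᶜ
  |family| = 8
After Pass 4 the family is unchanged; done.

|σ(ℰ)| = 8.  σ(ℰ) = { {}, { α }, { β }, { γ }, { α, β }, { α, γ }, { β, γ }, S }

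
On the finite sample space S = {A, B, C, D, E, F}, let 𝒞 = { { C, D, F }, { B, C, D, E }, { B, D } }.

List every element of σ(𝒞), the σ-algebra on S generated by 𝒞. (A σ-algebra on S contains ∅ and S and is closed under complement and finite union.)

|σ(𝒞)| = 64.  σ(𝒞) = { {  }, { A }, { B }, { C }, { D }, { E }, { F }, { A, B }, { A, C }, { A, D }, { A, E }, { A, F }, { B, C }, { B, D }, { B, E }, { B, F }, { C, D }, { C, E }, { C, F }, { D, E }, { D, F }, { E, F }, { A, B, C }, { A, B, D }, { A, B, E }, { A, B, F }, { A, C, D }, { A, C, E }, { A, C, F }, { A, D, E }, { A, D, F }, { A, E, F }, { B, C, D }, { B, C, E }, { B, C, F }, { B, D, E }, { B, D, F }, { B, E, F }, { C, D, E }, { C, D, F }, { C, E, F }, { D, E, F }, { A, B, C, D }, { A, B, C, E }, { A, B, C, F }, { A, B, D, E }, { A, B, D, F }, { A, B, E, F }, { A, C, D, E }, { A, C, D, F }, { A, C, E, F }, { A, D, E, F }, { B, C, D, E }, { B, C, D, F }, { B, C, E, F }, { B, D, E, F }, { C, D, E, F }, { A, B, C, D, E }, { A, B, C, D, F }, { A, B, C, E, F }, { A, B, D, E, F }, { A, C, D, E, F }, { B, C, D, E, F }, S }

Check:
Initial family (5 sets): { {  }, { B, D }, { C, D, F }, { B, C, D, E }, S }.
Pass 1: +5 →
  { A, F }  = ᶜ of { B, C, D, E }
  { A, B, E }  = ᶜ of { C, D, F }
  { A, C, E, F }  = ᶜ of { B, D }
  { B, C, D, F }  = { C, D, F } ∪ { B, D }
  { B, C, D, E, F }  = { C, D, F } ∪ { B, C, D, E }
  — 10 sets.
Pass 2: +10 →
  { A }  = ᶜ of { B, C, D, E, F }
  { A, E }  = ᶜ of { B, C, D, F }
  { A, B, D, E }  = { A, B, E } ∪ { B, D }
  { A, B, D, F }  = { A, F } ∪ { B, D }
  { A, B, E, F }  = { A, F } ∪ { A, B, E }
  { A, C, D, F }  = { A, F } ∪ { C, D, F }
  { A, B, C, D, E }  = { B, C, D, E } ∪ { A, B, E }
  { A, B, C, D, F }  = { A, F } ∪ { B, C, D, F }
  { A, B, C, E, F }  = { A, C, E, F } ∪ { A, B, E }
  { A, C, D, E, F }  = { A, C, E, F } ∪ { C, D, F }
  — 20 sets.
Pass 3 adds 11:
  { B }  = ᶜ of { A, C, D, E, F }
  { D }  = ᶜ of { A, B, C, E, F }
  { E }  = ᶜ of { A, B, C, D, F }
  { F }  = ᶜ of { A, B, C, D, E }
  { B, E }  = ᶜ of { A, C, D, F }
  { C, D }  = ᶜ of { A, B, E, F }
  { C, E }  = ᶜ of { A, B, D, F }
  { C, F }  = ᶜ of { A, B, D, E }
  { A, B, D }  = { B, D } ∪ { A }
  { A, E, F }  = { A, F } ∪ { A, E }
  { A, B, D, E, F }  = { A, F } ∪ { A, B, D, E }
  — 31 sets.
Pass 4. New:
  { C }  = ᶜ of { A, B, D, E, F }
  { A, B }  = { A } ∪ { B }
  { A, D }  = { A } ∪ { D }
  { B, F }  = { B } ∪ { F }
  { D, E }  = { E } ∪ { D }
  { D, F }  = { F } ∪ { D }
  { E, F }  = { F } ∪ { E }
  { A, B, F }  = { A, F } ∪ { B }
  { A, C, D }  = { C, D } ∪ { A }
  { A, C, E }  = { A } ∪ { C, E }
  { A, C, F }  = { A } ∪ { C, F }
  { A, D, E }  = { A, E } ∪ { D }
  { A, D, F }  = { A, F } ∪ { D }
  { B, C, D }  = ᶜ of { A, E, F }
  { B, C, E }  = { B, E } ∪ { C, E }
  { B, C, F }  = { B } ∪ { C, F }
  { B, D, E }  = { B, E } ∪ { D }
  { B, D, F }  = { F } ∪ { B, D }
  { B, E, F }  = { B, E } ∪ { F }
  { C, D, E }  = { C, D } ∪ { E }
  { C, E, F }  = ᶜ of { A, B, D }
  { A, B, C, D }  = { C, D } ∪ { A, B, D }
  { A, B, C, E }  = { A, B, E } ∪ { C, E }
  { A, C, D, E }  = { C, D } ∪ { A, E }
  { A, D, E, F }  = { A, E, F } ∪ { D }
  { B, C, E, F }  = { B, E } ∪ { C, F }
  { C, D, E, F }  = { E } ∪ { C, D, F }
  — 58 sets.
Pass 5. New:
  { A, C }  = { C } ∪ { A }
  { B, C }  = ᶜ of { A, D, E, F }
  { A, B, C }  = { A, B } ∪ { C }
  { D, E, F }  = { D, E } ∪ { E, F }
  { A, B, C, F }  = ᶜ of { D, E }
  { B, D, E, F }  = { B, D, F } ∪ { D, E }
  — 64 sets.
Pass 6: already closed under ᶜ and ∪.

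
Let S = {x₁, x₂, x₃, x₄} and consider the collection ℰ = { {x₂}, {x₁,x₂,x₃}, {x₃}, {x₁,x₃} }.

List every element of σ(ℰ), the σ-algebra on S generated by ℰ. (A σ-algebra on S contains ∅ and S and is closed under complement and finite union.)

Initial family (6 sets): { ∅, {x₂}, {x₃}, {x₁,x₃}, {x₁,x₂,x₃}, S }.
Step 1: +5 →
  {x₄}  = complement {x₁,x₂,x₃}
  {x₂,x₃}  = {x₃} ∪ {x₂}
  {x₂,x₄}  = complement {x₁,x₃}
  {x₁,x₂,x₄}  = complement {x₃}
  {x₁,x₃,x₄}  = complement {x₂}
  — 11 sets.
Step 2. New:
  {x₁,x₄}  = complement {x₂,x₃}
  {x₃,x₄}  = {x₃} ∪ {x₄}
  {x₂,x₃,x₄}  = {x₃} ∪ {x₂,x₄}
  — 14 sets.
Step 3 (2 new):
  {x₁}  = complement {x₂,x₃,x₄}
  {x₁,x₂}  = complement {x₃,x₄}
  — 16 sets.
Step 4: closed — nothing new.

σ(ℰ) = { ∅, {x₁}, {x₂}, {x₃}, {x₄}, {x₁,x₂}, {x₁,x₃}, {x₁,x₄}, {x₂,x₃}, {x₂,x₄}, {x₃,x₄}, {x₁,x₂,x₃}, {x₁,x₂,x₄}, {x₁,x₃,x₄}, {x₂,x₃,x₄}, S }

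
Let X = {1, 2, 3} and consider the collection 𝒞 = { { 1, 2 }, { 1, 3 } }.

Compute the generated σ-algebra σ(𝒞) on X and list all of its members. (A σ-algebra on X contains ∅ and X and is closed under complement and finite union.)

Begin from { {  }, { 1, 2 }, { 1, 3 }, X } (that is, 𝒞 plus ∅ and X).
Pass 1 (2 new):
  { 2 }  = { 1, 3 }ᶜ
  { 3 }  = { 1, 2 }ᶜ
  (now 6)
Pass 2 adds 1:
  { 2, 3 }  = { 3 } ∪ { 2 }
  (now 7)
Pass 3 adds 1:
  { 1 }  = { 2, 3 }ᶜ
  (now 8)
Pass 4: no new sets; the family is a σ-algebra.

Therefore σ(𝒞) = { {  }, { 1 }, { 2 }, { 3 }, { 1, 2 }, { 1, 3 }, { 2, 3 }, X } (|σ(𝒞)| = 8).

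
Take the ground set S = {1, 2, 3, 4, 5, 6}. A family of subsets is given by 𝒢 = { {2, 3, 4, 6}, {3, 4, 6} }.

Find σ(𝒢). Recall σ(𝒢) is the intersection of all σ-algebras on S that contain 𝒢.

σ(𝒢) (8 sets): { {}, {2}, {1, 5}, {1, 2, 5}, {3, 4, 6}, {2, 3, 4, 6}, {1, 3, 4, 5, 6}, S }

Trace:
Start: 𝒢 ∪ {∅, S} = { {}, {3, 4, 6}, {2, 3, 4, 6}, S }.
Pass 1 (2 new):
  {1, 5}  = complement {2, 3, 4, 6}
  {1, 2, 5}  = complement {3, 4, 6}
Pass 2: +1 →
  {1, 3, 4, 5, 6}  = {1, 5} ∪ {3, 4, 6}
Pass 3 (1 new):
  {2}  = complement {1, 3, 4, 5, 6}
After Pass 4 the family is unchanged; done.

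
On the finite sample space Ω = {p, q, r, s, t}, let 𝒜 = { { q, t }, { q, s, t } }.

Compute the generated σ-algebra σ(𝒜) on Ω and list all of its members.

Begin from { ∅, { q, t }, { q, s, t }, Ω } (that is, 𝒜 plus ∅ and Ω).
Round 1: 2 new —
  { p, r }  = Ω∖{ q, s, t }
  { p, r, s }  = Ω∖{ q, t }
Round 2: 1 new —
  { p, q, r, t }  = { q, t } ∪ { p, r }
Round 3 adds 1:
  { s }  = Ω∖{ p, q, r, t }
Round 4: already closed under ᶜ and ∪.

σ(𝒜) = { ∅, { s }, { p, r }, { q, t }, { p, r, s }, { q, s, t }, { p, q, r, t }, Ω }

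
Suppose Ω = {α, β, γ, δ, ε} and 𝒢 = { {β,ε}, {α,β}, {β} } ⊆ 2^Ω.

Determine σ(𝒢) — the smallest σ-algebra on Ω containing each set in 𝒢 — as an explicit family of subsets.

Start: 𝒢 ∪ {∅, Ω} = { {}, {β}, {α,β}, {β,ε}, Ω }.
Round 1 (4 new):
  {α,β,ε}  = {β,ε} ∪ {α,β}
  {α,γ,δ}  = complement {β,ε}
  {γ,δ,ε}  = complement {α,β}
  {α,γ,δ,ε}  = complement {β}
  |family| = 9
Round 2. New:
  {γ,δ}  = complement {α,β,ε}
  {α,β,γ,δ}  = {α,β} ∪ {α,γ,δ}
  {β,γ,δ,ε}  = {β,ε} ∪ {γ,δ,ε}
  |family| = 12
Round 3: +3 →
  {α}  = complement {β,γ,δ,ε}
  {ε}  = complement {α,β,γ,δ}
  {β,γ,δ}  = {γ,δ} ∪ {β}
  |family| = 15
Round 4 adds 1:
  {α,ε}  = complement {β,γ,δ}
  |family| = 16
Round 5: already closed under ᶜ and ∪.

|σ(𝒢)| = 16.  σ(𝒢) = { {}, {α}, {β}, {ε}, {α,β}, {α,ε}, {β,ε}, {γ,δ}, {α,β,ε}, {α,γ,δ}, {β,γ,δ}, {γ,δ,ε}, {α,β,γ,δ}, {α,γ,δ,ε}, {β,γ,δ,ε}, Ω }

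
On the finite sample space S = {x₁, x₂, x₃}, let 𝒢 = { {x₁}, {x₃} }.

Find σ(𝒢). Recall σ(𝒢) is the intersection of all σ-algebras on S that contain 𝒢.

|σ(𝒢)| = 8.  σ(𝒢) = { ∅, {x₁}, {x₂}, {x₃}, {x₁,x₂}, {x₁,x₃}, {x₂,x₃}, S }

Derivation:
Take S₀ = 𝒢 ∪ {∅, S} = { ∅, {x₁}, {x₃}, S }.
Step 1: +3 →
  {x₁,x₂}  = S∖{x₃}
  {x₁,x₃}  = {x₃} ∪ {x₁}
  {x₂,x₃}  = S∖{x₁}
  (now 7)
Step 2. New:
  {x₂}  = S∖{x₁,x₃}
  (now 8)
Step 3: closed — nothing new.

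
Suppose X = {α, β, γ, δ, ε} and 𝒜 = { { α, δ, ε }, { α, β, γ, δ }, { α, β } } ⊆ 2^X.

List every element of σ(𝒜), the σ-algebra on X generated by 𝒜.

σ(𝒜) (32 sets): { ∅, { α }, { β }, { γ }, { δ }, { ε }, { α, β }, { α, γ }, { α, δ }, { α, ε }, { β, γ }, { β, δ }, { β, ε }, { γ, δ }, { γ, ε }, { δ, ε }, { α, β, γ }, { α, β, δ }, { α, β, ε }, { α, γ, δ }, { α, γ, ε }, { α, δ, ε }, { β, γ, δ }, { β, γ, ε }, { β, δ, ε }, { γ, δ, ε }, { α, β, γ, δ }, { α, β, γ, ε }, { α, β, δ, ε }, { α, γ, δ, ε }, { β, γ, δ, ε }, X }

Check:
Take S₀ = 𝒜 ∪ {∅, X} = { ∅, { α, β }, { α, δ, ε }, { α, β, γ, δ }, X }.
Round 1 adds 4:
  { ε }  = complement { α, β, γ, δ }
  { β, γ }  = complement { α, δ, ε }
  { γ, δ, ε }  = complement { α, β }
  { α, β, δ, ε }  = { α, δ, ε } ∪ { α, β }
  (now 9)
Round 2 (6 new):
  { γ }  = complement { α, β, δ, ε }
  { α, β, γ }  = { α, β } ∪ { β, γ }
  { α, β, ε }  = { α, β } ∪ { ε }
  { β, γ, ε }  = { ε } ∪ { β, γ }
  { α, γ, δ, ε }  = { α, δ, ε } ∪ { γ, δ, ε }
  { β, γ, δ, ε }  = { γ, δ, ε } ∪ { β, γ }
  (now 15)
Round 3 (7 new):
  { α }  = complement { β, γ, δ, ε }
  { β }  = complement { α, γ, δ, ε }
  { α, δ }  = complement { β, γ, ε }
  { γ, δ }  = complement { α, β, ε }
  { γ, ε }  = { γ } ∪ { ε }
  { δ, ε }  = complement { α, β, γ }
  { α, β, γ, ε }  = { γ } ∪ { α, β, ε }
  (now 22)
Round 4. New:
  { δ }  = complement { α, β, γ, ε }
  { α, γ }  = { γ } ∪ { α }
  { α, ε }  = { ε } ∪ { α }
  { β, ε }  = { β } ∪ { ε }
  { α, β, δ }  = complement { γ, ε }
  { α, γ, δ }  = { γ, δ } ∪ { α, δ }
  { α, γ, ε }  = { γ, ε } ∪ { α }
  { β, γ, δ }  = { γ, δ } ∪ { β }
  { β, δ, ε }  = { β } ∪ { δ, ε }
  (now 31)
Round 5 (1 new):
  { β, δ }  = complement { α, γ, ε }
  (now 32)
Round 6: already closed under ᶜ and ∪.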